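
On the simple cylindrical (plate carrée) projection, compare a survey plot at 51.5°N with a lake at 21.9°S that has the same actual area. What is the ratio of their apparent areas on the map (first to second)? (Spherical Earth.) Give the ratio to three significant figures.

1.49

For the equirectangular projection with φ₀ = 0 (plate carrée), h = 1 along meridians and k = sec φ along parallels.
Areal scale at 51.5°: h·k = 1.000 × 1.606 = 1.606.
Areal scale at 21.9°: h·k = 1.000 × 1.078 = 1.078.
Ratio = 1.606/1.078 ≈ 1.49.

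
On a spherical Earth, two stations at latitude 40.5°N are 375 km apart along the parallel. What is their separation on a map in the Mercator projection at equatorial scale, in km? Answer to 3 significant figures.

For Mercator, h = k = sec φ (a conformal cylindrical projection has a single point scale, 1/cos φ).
Along the parallel, k = sec 40.5° = 1/0.7604 = 1.315.
Map distance = 375 × 1.315 ≈ 493 km.

493 km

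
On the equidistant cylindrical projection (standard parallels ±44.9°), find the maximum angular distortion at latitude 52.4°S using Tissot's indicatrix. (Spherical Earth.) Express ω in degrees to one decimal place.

With standard parallel φ₀ = 44.9°, the equirectangular projection gives x = Rλ cos φ₀, y = Rφ, so h = 1 and k = cos 44.9° / cos φ.
At 52.4°: h = 1.000, k = 1.161; principal scales a = 1.161, b = 1.000.
sin(ω/2) = (a − b)/(a + b) = 0.1609/2.161 = 0.07448, so ω = 2 arcsin(0.07448) ≈ 8.5°.

8.5°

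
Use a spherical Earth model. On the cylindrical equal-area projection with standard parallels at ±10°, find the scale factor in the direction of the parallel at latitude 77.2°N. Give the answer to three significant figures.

4.45

Cylindrical equal-area (φ₀ = 10°): h = cos φ / cos 10° along meridians, k = cos 10° / cos φ along parallels; h·k = 1.
k = cos 10° / cos 77.2° = 0.9848/0.2215 = 4.445.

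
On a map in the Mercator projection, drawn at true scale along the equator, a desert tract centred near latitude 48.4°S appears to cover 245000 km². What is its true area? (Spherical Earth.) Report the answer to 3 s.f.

The Mercator projection is conformal; its linear scale factor is the same in every direction and equals sec φ = 1/cos φ.
Areal scale = k² = sec²φ = 1/cos²(48.4°) = 1/0.6639² = 2.269.
True area = apparent / (areal scale) = 245000 / 2.269 ≈ 108000 km².

108000 km²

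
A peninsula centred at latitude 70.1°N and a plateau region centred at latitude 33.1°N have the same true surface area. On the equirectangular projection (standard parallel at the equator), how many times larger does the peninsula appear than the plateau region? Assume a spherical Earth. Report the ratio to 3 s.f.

Plate carrée maps x = Rλ, y = Rφ. The meridian scale is h = 1 and the parallel scale is k = 1/cos φ = sec φ.
Areal scale at 70.1°: h·k = 1.000 × 2.938 = 2.938.
Areal scale at 33.1°: h·k = 1.000 × 1.194 = 1.194.
Ratio = 2.938/1.194 ≈ 2.46.

2.46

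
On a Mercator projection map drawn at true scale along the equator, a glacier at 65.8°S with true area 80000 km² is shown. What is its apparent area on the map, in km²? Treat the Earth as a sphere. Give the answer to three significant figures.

476000 km²

For Mercator, h = k = sec φ (a conformal cylindrical projection has a single point scale, 1/cos φ).
Areal scale = k² = sec²φ = 1/cos²(65.8°) = 1/0.4099² = 5.951.
Apparent area = 80000 × 5.951 ≈ 476000 km².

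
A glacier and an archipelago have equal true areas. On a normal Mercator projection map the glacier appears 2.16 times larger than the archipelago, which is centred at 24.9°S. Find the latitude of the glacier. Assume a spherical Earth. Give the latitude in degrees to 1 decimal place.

On Mercator, (apparent₁)/(apparent₂) = sec²φ₁ / sec²φ₂ when true areas are equal.
cos²φ₂ / cos²φ₁ = 2.16  ⇒  cos φ₁ = cos 24.9° / √2.16 = 0.9070/1.470 = 0.6172.
φ₁ = arccos(0.6172) ≈ 51.9°.

51.9°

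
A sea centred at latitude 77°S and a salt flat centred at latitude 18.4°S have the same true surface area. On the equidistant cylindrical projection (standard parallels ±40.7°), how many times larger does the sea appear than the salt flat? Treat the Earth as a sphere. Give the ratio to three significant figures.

In the equirectangular projection with standard parallel φ₀ = 40.7° (x = Rλ cos φ₀, y = Rφ), meridians are true-scale (h = 1) and the parallel scale is k = cos φ₀ / cos φ.
Areal scale at 77°: h·k = 1.000 × 3.370 = 3.370.
Areal scale at 18.4°: h·k = 1.000 × 0.7990 = 0.7990.
Ratio = 3.370/0.7990 ≈ 4.22.

4.22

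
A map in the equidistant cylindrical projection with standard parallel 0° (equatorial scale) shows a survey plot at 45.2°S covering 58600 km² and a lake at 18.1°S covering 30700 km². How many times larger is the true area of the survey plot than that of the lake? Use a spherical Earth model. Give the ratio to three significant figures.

1.42

Plate carrée has h = 1 and k = sec φ, giving areal scale sec φ; true area = (apparent area) · cos φ.
True area of survey plot: 58600 × cos(45.2°) = 58600 × 0.7046 = 41290 km².
True area of lake: 30700 × cos(18.1°) = 30700 × 0.9505 = 29180 km².
Ratio = 41290 / 29180 ≈ 1.42.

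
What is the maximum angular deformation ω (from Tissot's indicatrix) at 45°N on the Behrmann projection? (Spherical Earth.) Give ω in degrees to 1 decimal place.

23.1°

The Behrmann projection is cylindrical equal-area with φ₀ = 30°. Cylindrical equal-area (φ₀ = 30°): h = cos φ / cos 30° along meridians, k = cos 30° / cos φ along parallels; h·k = 1.
At 45°: h = 0.8165, k = 1.225; principal scales a = 1.225, b = 0.8165.
sin(ω/2) = (a − b)/(a + b) = 0.4082/2.041 = 0.2000, so ω = 2 arcsin(0.2000) ≈ 23.1°.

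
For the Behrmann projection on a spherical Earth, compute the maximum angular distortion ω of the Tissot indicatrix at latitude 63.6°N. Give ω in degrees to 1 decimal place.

The Behrmann projection is cylindrical equal-area with φ₀ = 30°. For cylindrical equal-area with standard parallel φ₀, h = cos φ / cos φ₀ and k = cos φ₀ / cos φ, so h·k = 1.
At 63.6°: h = 0.5134, k = 1.948; principal scales a = 1.948, b = 0.5134.
sin(ω/2) = (a − b)/(a + b) = 1.434/2.461 = 0.5828, so ω = 2 arcsin(0.5828) ≈ 71.3°.

71.3°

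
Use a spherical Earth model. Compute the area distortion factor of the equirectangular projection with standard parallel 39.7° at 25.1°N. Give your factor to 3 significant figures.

In the equirectangular projection with standard parallel φ₀ = 39.7° (x = Rλ cos φ₀, y = Rφ), meridians are true-scale (h = 1) and the parallel scale is k = cos φ₀ / cos φ.
Areal scale = h·k = 1 × cos φ₀ / cos φ; at 25.1°, h = 1.000, k = 0.8496, so h·k = 0.8496.

0.850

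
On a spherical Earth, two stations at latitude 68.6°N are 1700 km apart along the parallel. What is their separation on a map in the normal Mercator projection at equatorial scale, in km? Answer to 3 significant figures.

4660 km

For Mercator, h = k = sec φ (a conformal cylindrical projection has a single point scale, 1/cos φ).
Along the parallel, k = sec 68.6° = 1/0.3649 = 2.741.
Map distance = 1700 × 2.741 ≈ 4660 km.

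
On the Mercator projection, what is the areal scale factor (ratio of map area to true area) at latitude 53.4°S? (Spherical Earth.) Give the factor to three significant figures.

For Mercator, h = k = sec φ (a conformal cylindrical projection has a single point scale, 1/cos φ).
Areal scale = k² = sec²φ = 1/cos²(53.4°) = 1/0.5962² = 2.813.

2.81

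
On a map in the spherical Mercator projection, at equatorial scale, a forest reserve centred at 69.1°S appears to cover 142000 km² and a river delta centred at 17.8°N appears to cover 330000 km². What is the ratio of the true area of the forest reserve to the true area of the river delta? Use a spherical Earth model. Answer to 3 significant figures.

0.0604

Since Mercator area scale is 1/cos²φ, the true area equals the apparent area multiplied by cos²φ.
True area of forest reserve: 142000 × cos²(69.1°) = 142000 × 0.1273 = 18070 km².
True area of river delta: 330000 × cos²(17.8°) = 330000 × 0.9066 = 299200 km².
Ratio = 18070 / 299200 ≈ 0.0604.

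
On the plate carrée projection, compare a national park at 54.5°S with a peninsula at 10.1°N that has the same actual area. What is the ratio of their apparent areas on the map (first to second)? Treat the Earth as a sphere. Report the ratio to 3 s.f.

1.70

For the equirectangular projection with φ₀ = 0 (plate carrée), h = 1 along meridians and k = sec φ along parallels.
Areal scale at 54.5°: h·k = 1.000 × 1.722 = 1.722.
Areal scale at 10.1°: h·k = 1.000 × 1.016 = 1.016.
Ratio = 1.722/1.016 ≈ 1.70.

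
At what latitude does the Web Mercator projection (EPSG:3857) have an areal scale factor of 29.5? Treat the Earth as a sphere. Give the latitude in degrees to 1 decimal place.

Mercator areal scale is sec²φ.
sec²φ = 29.5  ⇒  cos²φ = 0.03390  ⇒  cos φ = 0.1841.
φ = arccos(0.1841) ≈ 79.4°.

79.4°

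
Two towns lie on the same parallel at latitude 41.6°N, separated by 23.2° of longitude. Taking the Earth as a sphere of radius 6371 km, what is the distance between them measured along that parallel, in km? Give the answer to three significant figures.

Arc length along a parallel = R cos φ · Δλ (with Δλ in radians).
= 6371 × cos 41.6° × (23.2° × π/180) = 6371 × 0.7478 × 0.4049 ≈ 1930 km.

1930 km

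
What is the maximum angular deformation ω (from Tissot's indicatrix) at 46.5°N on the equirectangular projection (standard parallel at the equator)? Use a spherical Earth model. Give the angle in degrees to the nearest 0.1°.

21.3°

Plate carrée maps x = Rλ, y = Rφ. The meridian scale is h = 1 and the parallel scale is k = 1/cos φ = sec φ.
At 46.5°: h = 1.000, k = 1.453; principal scales a = 1.453, b = 1.000.
sin(ω/2) = (a − b)/(a + b) = 0.4527/2.453 = 0.1846, so ω = 2 arcsin(0.1846) ≈ 21.3°.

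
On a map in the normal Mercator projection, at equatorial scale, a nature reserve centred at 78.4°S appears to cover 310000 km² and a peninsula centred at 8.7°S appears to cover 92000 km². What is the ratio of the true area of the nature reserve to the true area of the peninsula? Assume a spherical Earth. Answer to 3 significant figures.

0.139

Since Mercator area scale is 1/cos²φ, the true area equals the apparent area multiplied by cos²φ.
True area of nature reserve: 310000 × cos²(78.4°) = 310000 × 0.04043 = 12530 km².
True area of peninsula: 92000 × cos²(8.7°) = 92000 × 0.9771 = 89900 km².
Ratio = 12530 / 89900 ≈ 0.139.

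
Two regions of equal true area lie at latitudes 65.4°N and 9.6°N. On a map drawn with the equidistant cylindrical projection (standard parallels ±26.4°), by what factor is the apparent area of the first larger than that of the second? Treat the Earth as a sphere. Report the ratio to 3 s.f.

2.37

With standard parallel φ₀ = 26.4°, the equirectangular projection gives x = Rλ cos φ₀, y = Rφ, so h = 1 and k = cos 26.4° / cos φ.
Areal scale at 65.4°: h·k = 1.000 × 2.152 = 2.152.
Areal scale at 9.6°: h·k = 1.000 × 0.9084 = 0.9084.
Ratio = 2.152/0.9084 ≈ 2.37.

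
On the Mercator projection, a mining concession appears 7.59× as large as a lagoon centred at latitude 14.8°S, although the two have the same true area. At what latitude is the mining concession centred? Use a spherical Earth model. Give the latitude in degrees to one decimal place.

On Mercator, (apparent₁)/(apparent₂) = sec²φ₁ / sec²φ₂ when true areas are equal.
cos²φ₂ / cos²φ₁ = 7.59  ⇒  cos φ₁ = cos 14.8° / √7.59 = 0.9668/2.755 = 0.3509.
φ₁ = arccos(0.3509) ≈ 69.5°.

69.5°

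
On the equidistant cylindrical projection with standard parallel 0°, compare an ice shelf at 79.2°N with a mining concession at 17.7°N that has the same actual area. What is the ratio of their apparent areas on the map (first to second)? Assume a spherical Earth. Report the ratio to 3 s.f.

In the plate carrée (x = Rλ, y = Rφ), meridians are true-scale (h = 1) and parallels are stretched by k = sec φ.
Areal scale at 79.2°: h·k = 1.000 × 5.337 = 5.337.
Areal scale at 17.7°: h·k = 1.000 × 1.050 = 1.050.
Ratio = 5.337/1.050 ≈ 5.08.

5.08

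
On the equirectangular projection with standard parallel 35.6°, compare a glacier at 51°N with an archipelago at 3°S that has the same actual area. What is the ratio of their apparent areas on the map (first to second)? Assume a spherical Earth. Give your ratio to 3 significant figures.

With standard parallel φ₀ = 35.6°, the equirectangular projection gives x = Rλ cos φ₀, y = Rφ, so h = 1 and k = cos 35.6° / cos φ.
Areal scale at 51°: h·k = 1.000 × 1.292 = 1.292.
Areal scale at 3°: h·k = 1.000 × 0.8142 = 0.8142.
Ratio = 1.292/0.8142 ≈ 1.59.

1.59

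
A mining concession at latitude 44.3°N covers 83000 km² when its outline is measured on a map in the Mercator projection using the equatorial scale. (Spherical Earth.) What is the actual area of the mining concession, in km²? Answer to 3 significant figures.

For Mercator, h = k = sec φ (a conformal cylindrical projection has a single point scale, 1/cos φ).
Areal scale = k² = sec²φ = 1/cos²(44.3°) = 1/0.7157² = 1.952.
True area = apparent / (areal scale) = 83000 / 1.952 ≈ 42500 km².

42500 km²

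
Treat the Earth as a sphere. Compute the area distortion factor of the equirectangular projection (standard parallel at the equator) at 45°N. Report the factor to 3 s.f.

1.41

For the equirectangular projection with φ₀ = 0 (plate carrée), h = 1 along meridians and k = sec φ along parallels.
Areal scale = h·k = 1 × sec φ; at 45°, h = 1.000, k = 1.414, so h·k = 1.414.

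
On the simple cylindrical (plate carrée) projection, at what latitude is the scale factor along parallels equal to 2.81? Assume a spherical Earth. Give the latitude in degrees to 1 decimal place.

69.2°

Plate carrée: h = 1, k = sec φ along parallels.
sec φ = 2.81  ⇒  cos φ = 0.3559  ⇒  φ ≈ 69.2°.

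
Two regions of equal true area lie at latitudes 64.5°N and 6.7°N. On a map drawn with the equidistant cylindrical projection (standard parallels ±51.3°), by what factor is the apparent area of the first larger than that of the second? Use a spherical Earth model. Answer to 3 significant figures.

With standard parallel φ₀ = 51.3°, the equirectangular projection gives x = Rλ cos φ₀, y = Rφ, so h = 1 and k = cos 51.3° / cos φ.
Areal scale at 64.5°: h·k = 1.000 × 1.452 = 1.452.
Areal scale at 6.7°: h·k = 1.000 × 0.6295 = 0.6295.
Ratio = 1.452/0.6295 ≈ 2.31.

2.31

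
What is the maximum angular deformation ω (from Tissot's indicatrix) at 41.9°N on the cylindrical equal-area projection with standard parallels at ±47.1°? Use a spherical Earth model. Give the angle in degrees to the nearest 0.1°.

10.2°

A cylindrical equal-area projection with standard parallel φ₀ has meridian scale h = cos φ / cos φ₀ and parallel scale k = cos φ₀ / cos φ (so areas are preserved, h·k = 1).
At 41.9°: h = 1.093, k = 0.9146; principal scales a = 1.093, b = 0.9146.
sin(ω/2) = (a − b)/(a + b) = 0.1789/2.008 = 0.08907, so ω = 2 arcsin(0.08907) ≈ 10.2°.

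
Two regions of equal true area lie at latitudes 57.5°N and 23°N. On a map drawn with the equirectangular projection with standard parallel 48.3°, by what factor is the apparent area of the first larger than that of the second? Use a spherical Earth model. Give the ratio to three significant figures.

The equidistant cylindrical projection with φ₀ = 48.3° has h = 1 (meridians true) and k = cos φ₀ / cos φ along parallels.
Areal scale at 57.5°: h·k = 1.000 × 1.238 = 1.238.
Areal scale at 23°: h·k = 1.000 × 0.7227 = 0.7227.
Ratio = 1.238/0.7227 ≈ 1.71.

1.71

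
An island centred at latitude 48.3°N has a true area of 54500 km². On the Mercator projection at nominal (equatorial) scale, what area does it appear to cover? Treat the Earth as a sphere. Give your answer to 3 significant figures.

123000 km²

The Mercator projection is conformal; its linear scale factor is the same in every direction and equals sec φ = 1/cos φ.
Areal scale = k² = sec²φ = 1/cos²(48.3°) = 1/0.6652² = 2.260.
Apparent area = 54500 × 2.260 ≈ 123000 km².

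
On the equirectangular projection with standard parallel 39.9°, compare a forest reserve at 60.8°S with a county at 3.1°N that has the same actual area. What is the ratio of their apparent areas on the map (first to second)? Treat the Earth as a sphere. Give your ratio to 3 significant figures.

2.05

The equidistant cylindrical projection with φ₀ = 39.9° has h = 1 (meridians true) and k = cos φ₀ / cos φ along parallels.
Areal scale at 60.8°: h·k = 1.000 × 1.573 = 1.573.
Areal scale at 3.1°: h·k = 1.000 × 0.7683 = 0.7683.
Ratio = 1.573/0.7683 ≈ 2.05.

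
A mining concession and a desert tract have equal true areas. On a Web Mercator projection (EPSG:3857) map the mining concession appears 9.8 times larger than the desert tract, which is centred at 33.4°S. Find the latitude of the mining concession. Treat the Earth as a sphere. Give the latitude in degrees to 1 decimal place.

74.5°

Mercator areal scale is sec²φ, so apparent-area ratio = sec²φ₁ / sec²φ₂ = cos²φ₂ / cos²φ₁.
cos²φ₂ / cos²φ₁ = 9.8  ⇒  cos φ₁ = cos 33.4° / √9.8 = 0.8348/3.130 = 0.2667.
φ₁ = arccos(0.2667) ≈ 74.5°.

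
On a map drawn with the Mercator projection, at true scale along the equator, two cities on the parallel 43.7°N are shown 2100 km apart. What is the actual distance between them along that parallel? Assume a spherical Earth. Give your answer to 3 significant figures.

For Mercator, h = k = sec φ (a conformal cylindrical projection has a single point scale, 1/cos φ).
Along the parallel at 43.7°, map distances are exaggerated by k = sec 43.7° = 1.383.
True distance = 2100 / 1.383 = 2100 × cos 43.7° ≈ 1520 km.

1520 km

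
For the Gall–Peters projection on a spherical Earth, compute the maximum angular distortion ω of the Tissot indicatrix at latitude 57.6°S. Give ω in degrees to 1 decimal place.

31.4°

The Gall–Peters projection is cylindrical equal-area with φ₀ = 45°. Cylindrical equal-area (φ₀ = 45°): h = cos φ / cos 45° along meridians, k = cos 45° / cos φ along parallels; h·k = 1.
At 57.6°: h = 0.7578, k = 1.320; principal scales a = 1.320, b = 0.7578.
sin(ω/2) = (a − b)/(a + b) = 0.5619/2.077 = 0.2705, so ω = 2 arcsin(0.2705) ≈ 31.4°.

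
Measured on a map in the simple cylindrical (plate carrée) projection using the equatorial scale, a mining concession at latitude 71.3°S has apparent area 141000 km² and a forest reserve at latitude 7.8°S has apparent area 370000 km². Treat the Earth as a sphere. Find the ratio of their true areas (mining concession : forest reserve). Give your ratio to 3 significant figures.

0.123

Plate carrée has h = 1 and k = sec φ, giving areal scale sec φ; true area = (apparent area) · cos φ.
True area of mining concession: 141000 × cos(71.3°) = 141000 × 0.3206 = 45210 km².
True area of forest reserve: 370000 × cos(7.8°) = 370000 × 0.9907 = 366600 km².
Ratio = 45210 / 366600 ≈ 0.123.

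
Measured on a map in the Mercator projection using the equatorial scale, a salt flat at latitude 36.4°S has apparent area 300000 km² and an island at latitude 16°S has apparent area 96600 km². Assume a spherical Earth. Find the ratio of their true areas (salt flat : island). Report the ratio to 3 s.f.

2.18

Since Mercator area scale is 1/cos²φ, the true area equals the apparent area multiplied by cos²φ.
True area of salt flat: 300000 × cos²(36.4°) = 300000 × 0.6479 = 194400 km².
True area of island: 96600 × cos²(16°) = 96600 × 0.9240 = 89260 km².
Ratio = 194400 / 89260 ≈ 2.18.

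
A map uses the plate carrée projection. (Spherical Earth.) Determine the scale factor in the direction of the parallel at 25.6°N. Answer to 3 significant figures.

1.11

In the plate carrée (x = Rλ, y = Rφ), meridians are true-scale (h = 1) and parallels are stretched by k = sec φ.
k = 1/cos 25.6° = 1/0.9018 = 1.109.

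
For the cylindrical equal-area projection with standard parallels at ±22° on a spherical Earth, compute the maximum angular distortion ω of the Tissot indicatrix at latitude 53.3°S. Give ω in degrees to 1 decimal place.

48.8°

Cylindrical equal-area (φ₀ = 22°): h = cos φ / cos 22° along meridians, k = cos 22° / cos φ along parallels; h·k = 1.
At 53.3°: h = 0.6446, k = 1.551; principal scales a = 1.551, b = 0.6446.
sin(ω/2) = (a − b)/(a + b) = 0.9069/2.196 = 0.4130, so ω = 2 arcsin(0.4130) ≈ 48.8°.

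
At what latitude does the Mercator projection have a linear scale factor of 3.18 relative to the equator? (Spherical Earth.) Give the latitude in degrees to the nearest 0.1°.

71.7°

Mercator scale is k = sec φ = 1/cos φ.
1/cos φ = 3.18  ⇒  cos φ = 0.3145  ⇒  φ = arccos(0.3145) ≈ 71.7°.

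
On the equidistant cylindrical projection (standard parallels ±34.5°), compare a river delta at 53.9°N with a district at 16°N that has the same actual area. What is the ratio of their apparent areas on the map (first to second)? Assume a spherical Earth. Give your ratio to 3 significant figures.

In the equirectangular projection with standard parallel φ₀ = 34.5° (x = Rλ cos φ₀, y = Rφ), meridians are true-scale (h = 1) and the parallel scale is k = cos φ₀ / cos φ.
Areal scale at 53.9°: h·k = 1.000 × 1.399 = 1.399.
Areal scale at 16°: h·k = 1.000 × 0.8573 = 0.8573.
Ratio = 1.399/0.8573 ≈ 1.63.

1.63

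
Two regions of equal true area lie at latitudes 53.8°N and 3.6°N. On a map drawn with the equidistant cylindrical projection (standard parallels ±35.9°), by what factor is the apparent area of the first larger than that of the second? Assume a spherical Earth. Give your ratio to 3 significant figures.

The equidistant cylindrical projection with φ₀ = 35.9° has h = 1 (meridians true) and k = cos φ₀ / cos φ along parallels.
Areal scale at 53.8°: h·k = 1.000 × 1.372 = 1.372.
Areal scale at 3.6°: h·k = 1.000 × 0.8116 = 0.8116.
Ratio = 1.372/0.8116 ≈ 1.69.

1.69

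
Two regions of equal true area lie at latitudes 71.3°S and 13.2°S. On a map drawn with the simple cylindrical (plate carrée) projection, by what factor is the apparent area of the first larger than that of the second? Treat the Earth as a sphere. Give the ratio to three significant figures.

Plate carrée maps x = Rλ, y = Rφ. The meridian scale is h = 1 and the parallel scale is k = 1/cos φ = sec φ.
Areal scale at 71.3°: h·k = 1.000 × 3.119 = 3.119.
Areal scale at 13.2°: h·k = 1.000 × 1.027 = 1.027.
Ratio = 3.119/1.027 ≈ 3.04.

3.04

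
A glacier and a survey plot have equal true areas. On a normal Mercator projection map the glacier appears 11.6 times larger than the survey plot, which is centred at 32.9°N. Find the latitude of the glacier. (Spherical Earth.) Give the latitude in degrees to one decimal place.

75.7°

On Mercator, (apparent₁)/(apparent₂) = sec²φ₁ / sec²φ₂ when true areas are equal.
cos²φ₂ / cos²φ₁ = 11.6  ⇒  cos φ₁ = cos 32.9° / √11.6 = 0.8396/3.406 = 0.2465.
φ₁ = arccos(0.2465) ≈ 75.7°.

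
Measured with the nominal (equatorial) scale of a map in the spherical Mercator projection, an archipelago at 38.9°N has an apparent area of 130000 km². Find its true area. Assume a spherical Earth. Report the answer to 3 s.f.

Mercator is conformal, so the point scale is isotropic: h = k = sec φ = 1/cos φ.
Areal scale = k² = sec²φ = 1/cos²(38.9°) = 1/0.7782² = 1.651.
True area = apparent / (areal scale) = 130000 / 1.651 ≈ 78700 km².

78700 km²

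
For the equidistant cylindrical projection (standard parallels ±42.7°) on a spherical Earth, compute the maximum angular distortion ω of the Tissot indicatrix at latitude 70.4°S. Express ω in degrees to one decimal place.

The equidistant cylindrical projection with φ₀ = 42.7° has h = 1 (meridians true) and k = cos φ₀ / cos φ along parallels.
At 70.4°: h = 1.000, k = 2.191; principal scales a = 2.191, b = 1.000.
sin(ω/2) = (a − b)/(a + b) = 1.191/3.191 = 0.3732, so ω = 2 arcsin(0.3732) ≈ 43.8°.

43.8°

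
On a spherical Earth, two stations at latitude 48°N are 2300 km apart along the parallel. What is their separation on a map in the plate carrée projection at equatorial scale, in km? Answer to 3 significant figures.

Plate carrée maps x = Rλ, y = Rφ. The meridian scale is h = 1 and the parallel scale is k = 1/cos φ = sec φ.
Along the parallel, k = sec 48° = 1/0.6691 = 1.494.
Map distance = 2300 × 1.494 ≈ 3440 km.

3440 km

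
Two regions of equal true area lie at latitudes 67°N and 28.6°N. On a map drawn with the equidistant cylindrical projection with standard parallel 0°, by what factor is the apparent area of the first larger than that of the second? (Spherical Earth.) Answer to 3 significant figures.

In the plate carrée (x = Rλ, y = Rφ), meridians are true-scale (h = 1) and parallels are stretched by k = sec φ.
Areal scale at 67°: h·k = 1.000 × 2.559 = 2.559.
Areal scale at 28.6°: h·k = 1.000 × 1.139 = 1.139.
Ratio = 2.559/1.139 ≈ 2.25.

2.25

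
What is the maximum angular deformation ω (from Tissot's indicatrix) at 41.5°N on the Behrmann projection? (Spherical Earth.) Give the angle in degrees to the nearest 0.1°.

Behrmann is a cylindrical equal-area projection with standard parallels at ±30°. A cylindrical equal-area projection with standard parallel φ₀ has meridian scale h = cos φ / cos φ₀ and parallel scale k = cos φ₀ / cos φ (so areas are preserved, h·k = 1).
At 41.5°: h = 0.8648, k = 1.156; principal scales a = 1.156, b = 0.8648.
sin(ω/2) = (a − b)/(a + b) = 0.2915/2.021 = 0.1442, so ω = 2 arcsin(0.1442) ≈ 16.6°.

16.6°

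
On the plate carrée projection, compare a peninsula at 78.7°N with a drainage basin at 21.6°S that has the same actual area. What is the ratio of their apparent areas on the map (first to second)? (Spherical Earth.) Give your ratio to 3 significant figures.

4.75

For the equirectangular projection with φ₀ = 0 (plate carrée), h = 1 along meridians and k = sec φ along parallels.
Areal scale at 78.7°: h·k = 1.000 × 5.103 = 5.103.
Areal scale at 21.6°: h·k = 1.000 × 1.076 = 1.076.
Ratio = 5.103/1.076 ≈ 4.75.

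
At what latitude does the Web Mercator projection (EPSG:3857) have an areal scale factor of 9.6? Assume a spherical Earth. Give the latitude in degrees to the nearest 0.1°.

Mercator areal scale is sec²φ.
sec²φ = 9.6  ⇒  cos²φ = 0.1042  ⇒  cos φ = 0.3227.
φ = arccos(0.3227) ≈ 71.2°.

71.2°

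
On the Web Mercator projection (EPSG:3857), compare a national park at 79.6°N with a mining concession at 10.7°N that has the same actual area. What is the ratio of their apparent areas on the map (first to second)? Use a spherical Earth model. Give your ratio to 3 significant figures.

29.6

Mercator is conformal with k = sec φ, so areal scale = k² = sec²φ.
At 79.6°: sec²(79.6°) = 1/0.1805² = 30.69.
At 10.7°: sec²(10.7°) = 1/0.9826² = 1.036.
Ratio = 30.69/1.036 = cos²(10.7°)/cos²(79.6°) ≈ 29.6.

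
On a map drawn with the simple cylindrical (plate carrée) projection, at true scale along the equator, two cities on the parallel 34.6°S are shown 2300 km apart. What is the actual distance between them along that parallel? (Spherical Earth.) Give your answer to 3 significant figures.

For the equirectangular projection with φ₀ = 0 (plate carrée), h = 1 along meridians and k = sec φ along parallels.
Along the parallel at 34.6°, map distances are exaggerated by k = sec 34.6° = 1.215.
True distance = 2300 / 1.215 = 2300 × cos 34.6° ≈ 1890 km.

1890 km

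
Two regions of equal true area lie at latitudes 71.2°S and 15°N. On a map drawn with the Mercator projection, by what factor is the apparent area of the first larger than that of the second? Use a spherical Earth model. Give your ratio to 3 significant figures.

Mercator areal scale is sec²φ.
At 71.2°: sec²(71.2°) = 1/0.3223² = 9.629.
At 15°: sec²(15°) = 1/0.9659² = 1.072.
Ratio = 9.629/1.072 = cos²(15°)/cos²(71.2°) ≈ 8.98.

8.98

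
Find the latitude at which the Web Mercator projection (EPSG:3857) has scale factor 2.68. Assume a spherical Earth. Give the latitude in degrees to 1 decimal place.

Mercator scale is k = sec φ = 1/cos φ.
1/cos φ = 2.68  ⇒  cos φ = 0.3731  ⇒  φ = arccos(0.3731) ≈ 68.1°.

68.1°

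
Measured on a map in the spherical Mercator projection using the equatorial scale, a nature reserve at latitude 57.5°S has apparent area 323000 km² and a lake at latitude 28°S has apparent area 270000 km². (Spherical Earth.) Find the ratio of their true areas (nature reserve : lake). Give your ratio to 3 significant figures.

Since Mercator area scale is 1/cos²φ, the true area equals the apparent area multiplied by cos²φ.
True area of nature reserve: 323000 × cos²(57.5°) = 323000 × 0.2887 = 93250 km².
True area of lake: 270000 × cos²(28°) = 270000 × 0.7796 = 210500 km².
Ratio = 93250 / 210500 ≈ 0.443.

0.443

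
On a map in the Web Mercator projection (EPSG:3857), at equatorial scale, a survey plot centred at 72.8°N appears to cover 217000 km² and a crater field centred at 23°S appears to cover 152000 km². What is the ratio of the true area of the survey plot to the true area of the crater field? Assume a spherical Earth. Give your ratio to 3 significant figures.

Mercator's areal exaggeration is sec²φ; hence true area = (apparent area) · cos²φ.
True area of survey plot: 217000 × cos²(72.8°) = 217000 × 0.08744 = 18980 km².
True area of crater field: 152000 × cos²(23°) = 152000 × 0.8473 = 128800 km².
Ratio = 18980 / 128800 ≈ 0.147.

0.147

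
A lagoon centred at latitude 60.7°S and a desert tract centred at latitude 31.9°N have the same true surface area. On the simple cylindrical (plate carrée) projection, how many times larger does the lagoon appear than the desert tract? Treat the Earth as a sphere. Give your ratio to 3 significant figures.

In the plate carrée (x = Rλ, y = Rφ), meridians are true-scale (h = 1) and parallels are stretched by k = sec φ.
Areal scale at 60.7°: h·k = 1.000 × 2.043 = 2.043.
Areal scale at 31.9°: h·k = 1.000 × 1.178 = 1.178.
Ratio = 2.043/1.178 ≈ 1.73.

1.73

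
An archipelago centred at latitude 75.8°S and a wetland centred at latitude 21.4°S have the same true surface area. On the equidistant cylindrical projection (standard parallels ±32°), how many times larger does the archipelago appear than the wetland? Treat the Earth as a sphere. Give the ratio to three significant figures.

3.80

With standard parallel φ₀ = 32°, the equirectangular projection gives x = Rλ cos φ₀, y = Rφ, so h = 1 and k = cos 32° / cos φ.
Areal scale at 75.8°: h·k = 1.000 × 3.457 = 3.457.
Areal scale at 21.4°: h·k = 1.000 × 0.9108 = 0.9108.
Ratio = 3.457/0.9108 ≈ 3.80.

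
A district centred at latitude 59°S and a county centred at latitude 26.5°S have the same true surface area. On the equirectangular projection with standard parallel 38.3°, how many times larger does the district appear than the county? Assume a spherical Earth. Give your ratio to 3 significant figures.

1.74

In the equirectangular projection with standard parallel φ₀ = 38.3° (x = Rλ cos φ₀, y = Rφ), meridians are true-scale (h = 1) and the parallel scale is k = cos φ₀ / cos φ.
Areal scale at 59°: h·k = 1.000 × 1.524 = 1.524.
Areal scale at 26.5°: h·k = 1.000 × 0.8769 = 0.8769.
Ratio = 1.524/0.8769 ≈ 1.74.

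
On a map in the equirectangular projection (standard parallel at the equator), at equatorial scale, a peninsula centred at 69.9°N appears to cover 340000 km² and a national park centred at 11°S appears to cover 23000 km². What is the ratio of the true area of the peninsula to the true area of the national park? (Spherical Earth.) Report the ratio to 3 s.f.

5.18

Plate carrée has h = 1 and k = sec φ, giving areal scale sec φ; true area = (apparent area) · cos φ.
True area of peninsula: 340000 × cos(69.9°) = 340000 × 0.3437 = 116800 km².
True area of national park: 23000 × cos(11°) = 23000 × 0.9816 = 22580 km².
Ratio = 116800 / 22580 ≈ 5.18.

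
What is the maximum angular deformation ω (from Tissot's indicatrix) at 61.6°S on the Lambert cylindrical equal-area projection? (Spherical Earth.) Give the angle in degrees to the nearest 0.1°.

The Lambert cylindrical equal-area projection is the cylindrical equal-area projection with its standard parallel at the equator (φ₀ = 0). A cylindrical equal-area projection with standard parallel φ₀ has meridian scale h = cos φ / cos φ₀ and parallel scale k = cos φ₀ / cos φ (so areas are preserved, h·k = 1).
At 61.6°: h = 0.4756, k = 2.103; principal scales a = 2.103, b = 0.4756.
sin(ω/2) = (a − b)/(a + b) = 1.627/2.578 = 0.6310, so ω = 2 arcsin(0.6310) ≈ 78.3°.

78.3°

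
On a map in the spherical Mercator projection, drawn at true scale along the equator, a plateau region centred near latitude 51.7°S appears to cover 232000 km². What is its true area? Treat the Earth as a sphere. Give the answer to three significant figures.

For Mercator, h = k = sec φ (a conformal cylindrical projection has a single point scale, 1/cos φ).
Areal scale = k² = sec²φ = 1/cos²(51.7°) = 1/0.6198² = 2.603.
True area = apparent / (areal scale) = 232000 / 2.603 ≈ 89100 km².

89100 km²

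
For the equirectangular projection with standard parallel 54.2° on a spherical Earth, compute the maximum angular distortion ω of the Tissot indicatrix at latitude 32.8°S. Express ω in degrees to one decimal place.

20.7°

With standard parallel φ₀ = 54.2°, the equirectangular projection gives x = Rλ cos φ₀, y = Rφ, so h = 1 and k = cos 54.2° / cos φ.
At 32.8°: h = 1.000, k = 0.6959; principal scales a = 1.000, b = 0.6959.
sin(ω/2) = (a − b)/(a + b) = 0.3041/1.696 = 0.1793, so ω = 2 arcsin(0.1793) ≈ 20.7°.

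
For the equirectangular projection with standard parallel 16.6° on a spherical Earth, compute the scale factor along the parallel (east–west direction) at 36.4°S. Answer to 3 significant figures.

1.19

In the equirectangular projection with standard parallel φ₀ = 16.6° (x = Rλ cos φ₀, y = Rφ), meridians are true-scale (h = 1) and the parallel scale is k = cos φ₀ / cos φ.
k = cos 16.6° / cos 36.4° = 0.9583/0.8049 = 1.191.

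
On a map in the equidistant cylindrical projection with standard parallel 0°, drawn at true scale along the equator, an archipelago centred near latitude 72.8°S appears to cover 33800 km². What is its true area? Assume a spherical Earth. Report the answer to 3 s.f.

9990 km²

Plate carrée maps x = Rλ, y = Rφ. The meridian scale is h = 1 and the parallel scale is k = 1/cos φ = sec φ.
Areal scale = h·k = 1 × sec φ; at 72.8°, h = 1.000, k = 3.382, so h·k = 3.382.
True area = apparent / (areal scale) = 33800 / 3.382 ≈ 9990 km².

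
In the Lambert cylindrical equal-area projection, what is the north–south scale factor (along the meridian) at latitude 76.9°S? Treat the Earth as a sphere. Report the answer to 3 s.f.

The Lambert cylindrical equal-area projection is the cylindrical equal-area projection with its standard parallel at the equator (φ₀ = 0). For cylindrical equal-area with standard parallel φ₀, h = cos φ / cos φ₀ and k = cos φ₀ / cos φ, so h·k = 1.
h = cos 76.9° / cos 0° = 0.2267/1.000 = 0.2267.

0.227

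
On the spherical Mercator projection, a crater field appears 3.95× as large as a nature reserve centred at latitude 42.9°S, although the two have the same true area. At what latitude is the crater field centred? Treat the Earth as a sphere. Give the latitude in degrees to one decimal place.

68.4°

On Mercator, (apparent₁)/(apparent₂) = sec²φ₁ / sec²φ₂ when true areas are equal.
cos²φ₂ / cos²φ₁ = 3.95  ⇒  cos φ₁ = cos 42.9° / √3.95 = 0.7325/1.987 = 0.3686.
φ₁ = arccos(0.3686) ≈ 68.4°.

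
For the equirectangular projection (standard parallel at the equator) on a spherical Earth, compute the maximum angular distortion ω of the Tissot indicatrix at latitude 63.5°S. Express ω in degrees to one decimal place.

In the plate carrée (x = Rλ, y = Rφ), meridians are true-scale (h = 1) and parallels are stretched by k = sec φ.
At 63.5°: h = 1.000, k = 2.241; principal scales a = 2.241, b = 1.000.
sin(ω/2) = (a − b)/(a + b) = 1.241/3.241 = 0.3829, so ω = 2 arcsin(0.3829) ≈ 45.0°.

45.0°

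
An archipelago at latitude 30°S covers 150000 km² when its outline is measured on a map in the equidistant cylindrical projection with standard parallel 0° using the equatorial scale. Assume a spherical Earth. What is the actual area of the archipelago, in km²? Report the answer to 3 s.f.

For the equirectangular projection with φ₀ = 0 (plate carrée), h = 1 along meridians and k = sec φ along parallels.
Areal scale = h·k = 1 × sec φ; at 30°, h = 1.000, k = 1.155, so h·k = 1.155.
True area = apparent / (areal scale) = 150000 / 1.155 ≈ 130000 km².

130000 km²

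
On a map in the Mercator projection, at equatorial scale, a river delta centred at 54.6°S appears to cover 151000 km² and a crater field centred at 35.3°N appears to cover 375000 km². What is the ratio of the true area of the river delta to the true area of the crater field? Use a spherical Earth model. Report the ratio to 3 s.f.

Since Mercator area scale is 1/cos²φ, the true area equals the apparent area multiplied by cos²φ.
True area of river delta: 151000 × cos²(54.6°) = 151000 × 0.3356 = 50670 km².
True area of crater field: 375000 × cos²(35.3°) = 375000 × 0.6661 = 249800 km².
Ratio = 50670 / 249800 ≈ 0.203.

0.203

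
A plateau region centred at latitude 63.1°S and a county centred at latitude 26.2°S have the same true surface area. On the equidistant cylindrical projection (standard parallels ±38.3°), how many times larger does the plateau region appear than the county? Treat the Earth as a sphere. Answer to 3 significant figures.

With standard parallel φ₀ = 38.3°, the equirectangular projection gives x = Rλ cos φ₀, y = Rφ, so h = 1 and k = cos 38.3° / cos φ.
Areal scale at 63.1°: h·k = 1.000 × 1.735 = 1.735.
Areal scale at 26.2°: h·k = 1.000 × 0.8746 = 0.8746.
Ratio = 1.735/0.8746 ≈ 1.98.

1.98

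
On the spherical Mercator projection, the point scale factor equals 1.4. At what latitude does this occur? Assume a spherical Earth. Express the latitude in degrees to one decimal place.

Mercator scale is k = sec φ = 1/cos φ.
1/cos φ = 1.4  ⇒  cos φ = 0.7143  ⇒  φ = arccos(0.7143) ≈ 44.4°.

44.4°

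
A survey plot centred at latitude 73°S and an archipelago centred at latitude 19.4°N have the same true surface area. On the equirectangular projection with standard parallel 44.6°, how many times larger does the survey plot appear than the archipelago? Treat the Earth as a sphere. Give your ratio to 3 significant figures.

3.23

The equidistant cylindrical projection with φ₀ = 44.6° has h = 1 (meridians true) and k = cos φ₀ / cos φ along parallels.
Areal scale at 73°: h·k = 1.000 × 2.435 = 2.435.
Areal scale at 19.4°: h·k = 1.000 × 0.7549 = 0.7549.
Ratio = 2.435/0.7549 ≈ 3.23.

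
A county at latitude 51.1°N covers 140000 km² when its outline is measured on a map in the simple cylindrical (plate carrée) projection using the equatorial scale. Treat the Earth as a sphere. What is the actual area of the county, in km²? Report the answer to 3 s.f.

87900 km²

For the equirectangular projection with φ₀ = 0 (plate carrée), h = 1 along meridians and k = sec φ along parallels.
Areal scale = h·k = 1 × sec φ; at 51.1°, h = 1.000, k = 1.592, so h·k = 1.592.
True area = apparent / (areal scale) = 140000 / 1.592 ≈ 87900 km².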